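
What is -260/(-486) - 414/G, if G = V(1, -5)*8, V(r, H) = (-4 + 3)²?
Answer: -49781/972 ≈ -51.215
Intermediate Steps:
V(r, H) = 1 (V(r, H) = (-1)² = 1)
G = 8 (G = 1*8 = 8)
-260/(-486) - 414/G = -260/(-486) - 414/8 = -260*(-1/486) - 414*⅛ = 130/243 - 207/4 = -49781/972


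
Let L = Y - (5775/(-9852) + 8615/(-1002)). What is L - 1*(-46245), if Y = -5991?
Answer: 66244372391/1645284 ≈ 40263.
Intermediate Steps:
L = -9841786189/1645284 (L = -5991 - (5775/(-9852) + 8615/(-1002)) = -5991 - (5775*(-1/9852) + 8615*(-1/1002)) = -5991 - (-1925/3284 - 8615/1002) = -5991 - 1*(-15110255/1645284) = -5991 + 15110255/1645284 = -9841786189/1645284 ≈ -5981.8)
L - 1*(-46245) = -9841786189/1645284 - 1*(-46245) = -9841786189/1645284 + 46245 = 66244372391/1645284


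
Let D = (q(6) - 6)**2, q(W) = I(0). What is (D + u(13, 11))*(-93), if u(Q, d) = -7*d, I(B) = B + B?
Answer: 3813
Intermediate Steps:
I(B) = 2*B
q(W) = 0 (q(W) = 2*0 = 0)
D = 36 (D = (0 - 6)**2 = (-6)**2 = 36)
(D + u(13, 11))*(-93) = (36 - 7*11)*(-93) = (36 - 77)*(-93) = -41*(-93) = 3813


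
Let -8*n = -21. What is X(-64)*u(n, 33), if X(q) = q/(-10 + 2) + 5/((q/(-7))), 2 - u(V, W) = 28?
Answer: -7111/32 ≈ -222.22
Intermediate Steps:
n = 21/8 (n = -⅛*(-21) = 21/8 ≈ 2.6250)
u(V, W) = -26 (u(V, W) = 2 - 1*28 = 2 - 28 = -26)
X(q) = -35/q - q/8 (X(q) = q/(-8) + 5/((q*(-⅐))) = q*(-⅛) + 5/((-q/7)) = -q/8 + 5*(-7/q) = -q/8 - 35/q = -35/q - q/8)
X(-64)*u(n, 33) = (-35/(-64) - ⅛*(-64))*(-26) = (-35*(-1/64) + 8)*(-26) = (35/64 + 8)*(-26) = (547/64)*(-26) = -7111/32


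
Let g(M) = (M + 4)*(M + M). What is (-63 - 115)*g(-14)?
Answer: -49840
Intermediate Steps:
g(M) = 2*M*(4 + M) (g(M) = (4 + M)*(2*M) = 2*M*(4 + M))
(-63 - 115)*g(-14) = (-63 - 115)*(2*(-14)*(4 - 14)) = -356*(-14)*(-10) = -178*280 = -49840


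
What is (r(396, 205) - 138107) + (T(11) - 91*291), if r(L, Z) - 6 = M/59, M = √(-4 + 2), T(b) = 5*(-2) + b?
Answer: -164581 + I*√2/59 ≈ -1.6458e+5 + 0.02397*I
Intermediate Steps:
T(b) = -10 + b
M = I*√2 (M = √(-2) = I*√2 ≈ 1.4142*I)
r(L, Z) = 6 + I*√2/59 (r(L, Z) = 6 + (I*√2)/59 = 6 + I*√2/59)
(r(396, 205) - 138107) + (T(11) - 91*291) = ((6 + I*√2/59) - 138107) + ((-10 + 11) - 91*291) = (-138101 + I*√2/59) + (1 - 26481) = (-138101 + I*√2/59) - 26480 = -164581 + I*√2/59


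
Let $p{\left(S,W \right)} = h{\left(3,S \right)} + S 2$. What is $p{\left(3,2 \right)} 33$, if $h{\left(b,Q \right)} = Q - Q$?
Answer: $198$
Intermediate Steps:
$h{\left(b,Q \right)} = 0$
$p{\left(S,W \right)} = 2 S$ ($p{\left(S,W \right)} = 0 + S 2 = 0 + 2 S = 2 S$)
$p{\left(3,2 \right)} 33 = 2 \cdot 3 \cdot 33 = 6 \cdot 33 = 198$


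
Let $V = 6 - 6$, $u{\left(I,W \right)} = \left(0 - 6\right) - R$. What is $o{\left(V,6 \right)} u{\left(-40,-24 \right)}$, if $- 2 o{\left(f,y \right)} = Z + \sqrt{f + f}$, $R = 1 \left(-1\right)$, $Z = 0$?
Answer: $0$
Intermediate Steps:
$R = -1$
$u{\left(I,W \right)} = -5$ ($u{\left(I,W \right)} = \left(0 - 6\right) - -1 = \left(0 - 6\right) + 1 = -6 + 1 = -5$)
$V = 0$
$o{\left(f,y \right)} = - \frac{\sqrt{2} \sqrt{f}}{2}$ ($o{\left(f,y \right)} = - \frac{0 + \sqrt{f + f}}{2} = - \frac{0 + \sqrt{2 f}}{2} = - \frac{0 + \sqrt{2} \sqrt{f}}{2} = - \frac{\sqrt{2} \sqrt{f}}{2}$)
$o{\left(V,6 \right)} u{\left(-40,-24 \right)} = - \frac{\sqrt{2} \sqrt{0}}{2} \left(-5\right) = \left(- \frac{1}{2}\right) \sqrt{2} \cdot 0 \left(-5\right) = 0 \left(-5\right) = 0$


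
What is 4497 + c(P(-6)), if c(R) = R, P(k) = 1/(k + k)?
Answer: 53963/12 ≈ 4496.9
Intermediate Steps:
P(k) = 1/(2*k)
4497 + c(P(-6)) = 4497 + (1/2)/(-6) = 4497 + (1/2)*(-1/6) = 4497 - 1/12 = 53963/12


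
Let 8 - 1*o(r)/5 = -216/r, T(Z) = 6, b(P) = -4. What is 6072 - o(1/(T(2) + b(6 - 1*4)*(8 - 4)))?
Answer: 16832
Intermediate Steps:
o(r) = 40 + 1080/r (o(r) = 40 - (-1080)/r = 40 + 1080/r)
6072 - o(1/(T(2) + b(6 - 1*4)*(8 - 4))) = 6072 - (40 + 1080/(1/(6 - 4*(8 - 4)))) = 6072 - (40 + 1080/(1/(6 - 4*4))) = 6072 - (40 + 1080/(1/(6 - 16))) = 6072 - (40 + 1080/(1/(-10))) = 6072 - (40 + 1080/(-⅒)) = 6072 - (40 + 1080*(-10)) = 6072 - (40 - 10800) = 6072 - 1*(-10760) = 6072 + 10760 = 16832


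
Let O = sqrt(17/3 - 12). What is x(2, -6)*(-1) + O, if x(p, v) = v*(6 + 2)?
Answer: 48 + I*sqrt(57)/3 ≈ 48.0 + 2.5166*I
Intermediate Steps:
x(p, v) = 8*v (x(p, v) = v*8 = 8*v)
O = I*sqrt(57)/3 (O = sqrt(17*(1/3) - 12) = sqrt(17/3 - 12) = sqrt(-19/3) = I*sqrt(57)/3 ≈ 2.5166*I)
x(2, -6)*(-1) + O = (8*(-6))*(-1) + I*sqrt(57)/3 = -48*(-1) + I*sqrt(57)/3 = 48 + I*sqrt(57)/3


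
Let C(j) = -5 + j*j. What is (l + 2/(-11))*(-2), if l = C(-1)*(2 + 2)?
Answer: 356/11 ≈ 32.364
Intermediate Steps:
C(j) = -5 + j²
l = -16 (l = (-5 + (-1)²)*(2 + 2) = (-5 + 1)*4 = -4*4 = -16)
(l + 2/(-11))*(-2) = (-16 + 2/(-11))*(-2) = (-16 + 2*(-1/11))*(-2) = (-16 - 2/11)*(-2) = -178/11*(-2) = 356/11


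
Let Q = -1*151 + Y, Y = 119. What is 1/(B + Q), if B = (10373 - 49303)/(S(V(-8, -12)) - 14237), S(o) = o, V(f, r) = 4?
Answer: -14233/416526 ≈ -0.034171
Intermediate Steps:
B = 38930/14233 (B = (10373 - 49303)/(4 - 14237) = -38930/(-14233) = -38930*(-1/14233) = 38930/14233 ≈ 2.7352)
Q = -32 (Q = -1*151 + 119 = -151 + 119 = -32)
1/(B + Q) = 1/(38930/14233 - 32) = 1/(-416526/14233) = -14233/416526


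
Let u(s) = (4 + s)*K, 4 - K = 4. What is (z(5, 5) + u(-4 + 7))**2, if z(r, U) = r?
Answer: 25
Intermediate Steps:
K = 0 (K = 4 - 1*4 = 4 - 4 = 0)
u(s) = 0 (u(s) = (4 + s)*0 = 0)
(z(5, 5) + u(-4 + 7))**2 = (5 + 0)**2 = 5**2 = 25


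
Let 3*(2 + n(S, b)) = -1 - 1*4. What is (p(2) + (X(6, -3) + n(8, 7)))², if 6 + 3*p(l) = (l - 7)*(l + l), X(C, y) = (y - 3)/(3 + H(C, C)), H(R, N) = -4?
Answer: 361/9 ≈ 40.111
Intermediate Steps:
n(S, b) = -11/3 (n(S, b) = -2 + (-1 - 1*4)/3 = -2 + (-1 - 4)/3 = -2 + (⅓)*(-5) = -2 - 5/3 = -11/3)
X(C, y) = 3 - y (X(C, y) = (y - 3)/(3 - 4) = (-3 + y)/(-1) = (-3 + y)*(-1) = 3 - y)
p(l) = -2 + 2*l*(-7 + l)/3 (p(l) = -2 + ((l - 7)*(l + l))/3 = -2 + ((-7 + l)*(2*l))/3 = -2 + (2*l*(-7 + l))/3 = -2 + 2*l*(-7 + l)/3)
(p(2) + (X(6, -3) + n(8, 7)))² = ((-2 - 14/3*2 + (⅔)*2²) + ((3 - 1*(-3)) - 11/3))² = ((-2 - 28/3 + (⅔)*4) + ((3 + 3) - 11/3))² = ((-2 - 28/3 + 8/3) + (6 - 11/3))² = (-26/3 + 7/3)² = (-19/3)² = 361/9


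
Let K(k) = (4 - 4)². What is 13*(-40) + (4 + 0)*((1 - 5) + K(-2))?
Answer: -536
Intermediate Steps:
K(k) = 0 (K(k) = 0² = 0)
13*(-40) + (4 + 0)*((1 - 5) + K(-2)) = 13*(-40) + (4 + 0)*((1 - 5) + 0) = -520 + 4*(-4 + 0) = -520 + 4*(-4) = -520 - 16 = -536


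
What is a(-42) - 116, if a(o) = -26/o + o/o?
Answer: -2402/21 ≈ -114.38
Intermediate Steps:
a(o) = 1 - 26/o (a(o) = -26/o + 1 = 1 - 26/o)
a(-42) - 116 = (-26 - 42)/(-42) - 116 = -1/42*(-68) - 116 = 34/21 - 116 = -2402/21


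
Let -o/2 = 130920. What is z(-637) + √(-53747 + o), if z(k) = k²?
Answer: 405769 + I*√315587 ≈ 4.0577e+5 + 561.77*I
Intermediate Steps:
o = -261840 (o = -2*130920 = -261840)
z(-637) + √(-53747 + o) = (-637)² + √(-53747 - 261840) = 405769 + √(-315587) = 405769 + I*√315587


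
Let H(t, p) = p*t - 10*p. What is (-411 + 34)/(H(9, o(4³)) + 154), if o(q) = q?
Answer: -377/90 ≈ -4.1889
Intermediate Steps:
H(t, p) = -10*p + p*t
(-411 + 34)/(H(9, o(4³)) + 154) = (-411 + 34)/(4³*(-10 + 9) + 154) = -377/(64*(-1) + 154) = -377/(-64 + 154) = -377/90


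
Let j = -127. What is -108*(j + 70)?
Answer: 6156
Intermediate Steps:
-108*(j + 70) = -108*(-127 + 70) = -108*(-57) = 6156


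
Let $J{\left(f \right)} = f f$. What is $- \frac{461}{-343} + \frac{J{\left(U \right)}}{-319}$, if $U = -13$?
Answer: $\frac{89092}{109417} \approx 0.81424$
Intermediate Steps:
$J{\left(f \right)} = f^{2}$
$- \frac{461}{-343} + \frac{J{\left(U \right)}}{-319} = - \frac{461}{-343} + \frac{\left(-13\right)^{2}}{-319} = \left(-461\right) \left(- \frac{1}{343}\right) + 169 \left(- \frac{1}{319}\right) = \frac{461}{343} - \frac{169}{319} = \frac{89092}{109417}$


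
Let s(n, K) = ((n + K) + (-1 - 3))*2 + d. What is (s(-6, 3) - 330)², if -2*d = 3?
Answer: 477481/4 ≈ 1.1937e+5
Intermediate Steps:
d = -3/2 (d = -½*3 = -3/2 ≈ -1.5000)
s(n, K) = -19/2 + 2*K + 2*n (s(n, K) = ((n + K) + (-1 - 3))*2 - 3/2 = ((K + n) - 4)*2 - 3/2 = (-4 + K + n)*2 - 3/2 = (-8 + 2*K + 2*n) - 3/2 = -19/2 + 2*K + 2*n)
(s(-6, 3) - 330)² = ((-19/2 + 2*3 + 2*(-6)) - 330)² = ((-19/2 + 6 - 12) - 330)² = (-31/2 - 330)² = (-691/2)² = 477481/4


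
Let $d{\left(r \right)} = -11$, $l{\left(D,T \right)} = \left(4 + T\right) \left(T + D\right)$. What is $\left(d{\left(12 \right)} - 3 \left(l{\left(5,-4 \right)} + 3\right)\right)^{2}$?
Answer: $400$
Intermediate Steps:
$l{\left(D,T \right)} = \left(4 + T\right) \left(D + T\right)$
$\left(d{\left(12 \right)} - 3 \left(l{\left(5,-4 \right)} + 3\right)\right)^{2} = \left(-11 - 3 \left(\left(\left(-4\right)^{2} + 4 \cdot 5 + 4 \left(-4\right) + 5 \left(-4\right)\right) + 3\right)\right)^{2} = \left(-11 - 3 \left(\left(16 + 20 - 16 - 20\right) + 3\right)\right)^{2} = \left(-11 - 3 \left(0 + 3\right)\right)^{2} = \left(-11 - 9\right)^{2} = \left(-20\right)^{2} = 400$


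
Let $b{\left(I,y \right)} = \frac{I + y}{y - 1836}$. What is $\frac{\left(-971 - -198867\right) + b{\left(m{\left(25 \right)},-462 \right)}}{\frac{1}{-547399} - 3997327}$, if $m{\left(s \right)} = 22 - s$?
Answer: $- \frac{82979388384909}{1676109726695084} \approx -0.049507$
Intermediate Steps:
$b{\left(I,y \right)} = \frac{I + y}{-1836 + y}$
$\frac{\left(-971 - -198867\right) + b{\left(m{\left(25 \right)},-462 \right)}}{\frac{1}{-547399} - 3997327} = \frac{\left(-971 - -198867\right) + \frac{\left(22 - 25\right) - 462}{-1836 - 462}}{\frac{1}{-547399} - 3997327} = \frac{\left(-971 + 198867\right) + \frac{\left(22 - 25\right) - 462}{-2298}}{- \frac{1}{547399} - 3997327} = \frac{197896 - \frac{-3 - 462}{2298}}{- \frac{2188132802474}{547399}} = \left(197896 - - \frac{155}{766}\right) \left(- \frac{547399}{2188132802474}\right) = \left(197896 + \frac{155}{766}\right) \left(- \frac{547399}{2188132802474}\right) = \frac{151588491}{766} \left(- \frac{547399}{2188132802474}\right) = - \frac{82979388384909}{1676109726695084}$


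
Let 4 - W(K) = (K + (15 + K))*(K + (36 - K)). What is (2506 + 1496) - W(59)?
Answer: 8786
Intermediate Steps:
W(K) = -536 - 72*K (W(K) = 4 - (K + (15 + K))*(K + (36 - K)) = 4 - (15 + 2*K)*36 = 4 - (540 + 72*K) = 4 + (-540 - 72*K) = -536 - 72*K)
(2506 + 1496) - W(59) = (2506 + 1496) - (-536 - 72*59) = 4002 - (-536 - 4248) = 4002 - 1*(-4784) = 4002 + 4784 = 8786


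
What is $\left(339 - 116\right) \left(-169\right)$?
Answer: $-37687$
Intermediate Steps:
$\left(339 - 116\right) \left(-169\right) = 223 \left(-169\right) = -37687$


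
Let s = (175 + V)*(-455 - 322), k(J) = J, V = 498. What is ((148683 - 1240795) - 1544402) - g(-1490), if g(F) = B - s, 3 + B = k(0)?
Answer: -3159432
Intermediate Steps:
B = -3 (B = -3 + 0 = -3)
s = -522921 (s = (175 + 498)*(-455 - 322) = 673*(-777) = -522921)
g(F) = 522918 (g(F) = -3 - 1*(-522921) = -3 + 522921 = 522918)
((148683 - 1240795) - 1544402) - g(-1490) = ((148683 - 1240795) - 1544402) - 1*522918 = (-1092112 - 1544402) - 522918 = -2636514 - 522918 = -3159432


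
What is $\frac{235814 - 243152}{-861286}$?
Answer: $\frac{3669}{430643} \approx 0.0085198$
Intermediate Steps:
$\frac{235814 - 243152}{-861286} = \left(235814 - 243152\right) \left(- \frac{1}{861286}\right) = \left(-7338\right) \left(- \frac{1}{861286}\right) = \frac{3669}{430643}$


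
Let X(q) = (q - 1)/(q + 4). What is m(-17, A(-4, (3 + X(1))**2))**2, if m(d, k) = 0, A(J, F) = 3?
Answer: 0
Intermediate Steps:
X(q) = (-1 + q)/(4 + q)
m(-17, A(-4, (3 + X(1))**2))**2 = 0**2 = 0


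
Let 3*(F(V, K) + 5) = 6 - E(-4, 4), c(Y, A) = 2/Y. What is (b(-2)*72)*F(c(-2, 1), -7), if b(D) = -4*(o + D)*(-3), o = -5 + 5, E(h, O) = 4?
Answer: 7488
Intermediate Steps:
o = 0
F(V, K) = -13/3 (F(V, K) = -5 + (6 - 1*4)/3 = -5 + (6 - 4)/3 = -5 + (⅓)*2 = -5 + ⅔ = -13/3)
b(D) = 12*D (b(D) = -4*(0 + D)*(-3) = -4*D*(-3) = -(-12)*D = 12*D)
(b(-2)*72)*F(c(-2, 1), -7) = ((12*(-2))*72)*(-13/3) = -24*72*(-13/3) = -1728*(-13/3) = 7488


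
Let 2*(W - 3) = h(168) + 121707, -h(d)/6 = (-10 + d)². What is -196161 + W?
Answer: -420393/2 ≈ -2.1020e+5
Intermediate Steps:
h(d) = -6*(-10 + d)²
W = -28071/2 (W = 3 + (-6*(-10 + 168)² + 121707)/2 = 3 + (-6*158² + 121707)/2 = 3 + (-6*24964 + 121707)/2 = 3 + (-149784 + 121707)/2 = 3 + (½)*(-28077) = 3 - 28077/2 = -28071/2 ≈ -14036.)
-196161 + W = -196161 - 28071/2 = -420393/2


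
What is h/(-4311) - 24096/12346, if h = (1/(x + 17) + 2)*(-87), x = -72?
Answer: -932700827/487883055 ≈ -1.9117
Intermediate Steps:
h = -9483/55 (h = (1/(-72 + 17) + 2)*(-87) = (1/(-55) + 2)*(-87) = (-1/55 + 2)*(-87) = (109/55)*(-87) = -9483/55 ≈ -172.42)
h/(-4311) - 24096/12346 = -9483/55/(-4311) - 24096/12346 = -9483/55*(-1/4311) - 24096*1/12346 = 3161/79035 - 12048/6173 = -932700827/487883055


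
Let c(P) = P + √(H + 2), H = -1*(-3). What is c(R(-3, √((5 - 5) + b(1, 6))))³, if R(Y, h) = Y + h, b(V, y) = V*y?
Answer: (-3 + √5 + √6)³ ≈ 4.7888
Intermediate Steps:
H = 3
c(P) = P + √5 (c(P) = P + √(3 + 2) = P + √5)
c(R(-3, √((5 - 5) + b(1, 6))))³ = ((-3 + √((5 - 5) + 1*6)) + √5)³ = ((-3 + √(0 + 6)) + √5)³ = ((-3 + √6) + √5)³ = (-3 + √5 + √6)³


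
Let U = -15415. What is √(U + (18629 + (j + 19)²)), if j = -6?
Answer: √3383 ≈ 58.164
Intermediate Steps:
√(U + (18629 + (j + 19)²)) = √(-15415 + (18629 + (-6 + 19)²)) = √(-15415 + (18629 + 13²)) = √(-15415 + (18629 + 169)) = √(-15415 + 18798) = √3383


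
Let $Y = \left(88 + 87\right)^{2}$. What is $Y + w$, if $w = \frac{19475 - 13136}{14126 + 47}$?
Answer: $\frac{434054464}{14173} \approx 30625.0$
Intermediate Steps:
$w = \frac{6339}{14173} \approx 0.44726$
$Y = 30625$ ($Y = 175^{2} = 30625$)
$Y + w = 30625 + \frac{6339}{14173} = \frac{434054464}{14173}$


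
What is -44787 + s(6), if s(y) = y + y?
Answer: -44775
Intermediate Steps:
s(y) = 2*y
-44787 + s(6) = -44787 + 2*6 = -44787 + 12 = -44775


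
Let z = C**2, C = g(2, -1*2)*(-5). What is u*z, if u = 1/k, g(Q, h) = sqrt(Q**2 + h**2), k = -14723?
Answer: -200/14723 ≈ -0.013584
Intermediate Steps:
C = -10*sqrt(2) (C = sqrt(2**2 + (-1*2)**2)*(-5) = sqrt(4 + (-2)**2)*(-5) = sqrt(4 + 4)*(-5) = sqrt(8)*(-5) = (2*sqrt(2))*(-5) = -10*sqrt(2) ≈ -14.142)
z = 200 (z = (-10*sqrt(2))**2 = 200)
u = -1/14723 (u = 1/(-14723) = -1/14723 ≈ -6.7921e-5)
u*z = -1/14723*200 = -200/14723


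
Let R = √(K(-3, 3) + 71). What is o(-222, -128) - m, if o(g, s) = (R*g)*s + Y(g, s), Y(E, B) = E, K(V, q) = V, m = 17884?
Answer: -18106 + 56832*√17 ≈ 2.1622e+5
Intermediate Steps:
R = 2*√17 (R = √(-3 + 71) = √68 = 2*√17 ≈ 8.2462)
o(g, s) = g + 2*g*s*√17 (o(g, s) = ((2*√17)*g)*s + g = (2*g*√17)*s + g = 2*g*s*√17 + g = g + 2*g*s*√17)
o(-222, -128) - m = -222*(1 + 2*(-128)*√17) - 1*17884 = -222*(1 - 256*√17) - 17884 = (-222 + 56832*√17) - 17884 = -18106 + 56832*√17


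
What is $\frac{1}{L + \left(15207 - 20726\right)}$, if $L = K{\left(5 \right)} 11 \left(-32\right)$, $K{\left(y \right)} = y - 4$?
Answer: $- \frac{1}{5871} \approx -0.00017033$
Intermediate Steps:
$K{\left(y \right)} = -4 + y$
$L = -352$ ($L = \left(-4 + 5\right) 11 \left(-32\right) = 1 \cdot 11 \left(-32\right) = 11 \left(-32\right) = -352$)
$\frac{1}{L + \left(15207 - 20726\right)} = \frac{1}{-352 + \left(15207 - 20726\right)} = \frac{1}{-352 - 5519} = \frac{1}{-5871} = - \frac{1}{5871}$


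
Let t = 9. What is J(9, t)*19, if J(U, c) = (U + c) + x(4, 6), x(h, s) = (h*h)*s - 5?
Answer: 2071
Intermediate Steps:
x(h, s) = -5 + s*h**2 (x(h, s) = h**2*s - 5 = s*h**2 - 5 = -5 + s*h**2)
J(U, c) = 91 + U + c (J(U, c) = (U + c) + (-5 + 6*4**2) = (U + c) + (-5 + 6*16) = (U + c) + (-5 + 96) = (U + c) + 91 = 91 + U + c)
J(9, t)*19 = (91 + 9 + 9)*19 = 109*19 = 2071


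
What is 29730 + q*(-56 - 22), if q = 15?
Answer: 28560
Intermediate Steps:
29730 + q*(-56 - 22) = 29730 + 15*(-56 - 22) = 29730 + 15*(-78) = 29730 - 1170 = 28560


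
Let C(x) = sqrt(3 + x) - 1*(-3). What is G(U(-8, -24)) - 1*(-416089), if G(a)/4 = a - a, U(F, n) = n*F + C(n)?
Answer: 416089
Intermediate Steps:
C(x) = 3 + sqrt(3 + x) (C(x) = sqrt(3 + x) + 3 = 3 + sqrt(3 + x))
U(F, n) = 3 + sqrt(3 + n) + F*n (U(F, n) = n*F + (3 + sqrt(3 + n)) = F*n + (3 + sqrt(3 + n)) = 3 + sqrt(3 + n) + F*n)
G(a) = 0 (G(a) = 4*(a - a) = 4*0 = 0)
G(U(-8, -24)) - 1*(-416089) = 0 - 1*(-416089) = 0 + 416089 = 416089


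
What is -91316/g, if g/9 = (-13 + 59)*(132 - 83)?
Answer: -45658/10143 ≈ -4.5014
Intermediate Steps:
g = 20286 (g = 9*((-13 + 59)*(132 - 83)) = 9*(46*49) = 9*2254 = 20286)
-91316/g = -91316/20286 = -91316*1/20286 = -45658/10143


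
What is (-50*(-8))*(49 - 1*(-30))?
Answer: 31600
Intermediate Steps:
(-50*(-8))*(49 - 1*(-30)) = 400*(49 + 30) = 400*79 = 31600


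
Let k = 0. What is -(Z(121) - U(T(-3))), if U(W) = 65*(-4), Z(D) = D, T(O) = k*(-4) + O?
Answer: -381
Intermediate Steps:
T(O) = O (T(O) = 0*(-4) + O = 0 + O = O)
U(W) = -260
-(Z(121) - U(T(-3))) = -(121 - 1*(-260)) = -(121 + 260) = -1*381 = -381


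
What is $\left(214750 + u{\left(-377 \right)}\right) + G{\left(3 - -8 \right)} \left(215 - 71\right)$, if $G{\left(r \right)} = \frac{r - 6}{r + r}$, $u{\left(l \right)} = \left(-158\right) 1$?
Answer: $\frac{2360872}{11} \approx 2.1462 \cdot 10^{5}$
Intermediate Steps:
$u{\left(l \right)} = -158$
$G{\left(r \right)} = \frac{-6 + r}{2 r}$
$\left(214750 + u{\left(-377 \right)}\right) + G{\left(3 - -8 \right)} \left(215 - 71\right) = \left(214750 - 158\right) + \frac{-6 + \left(3 - -8\right)}{2 \left(3 - -8\right)} \left(215 - 71\right) = 214592 + \frac{-6 + \left(3 + 8\right)}{2 \left(3 + 8\right)} 144 = 214592 + \frac{-6 + 11}{2 \cdot 11} \cdot 144 = 214592 + \frac{1}{2} \cdot \frac{1}{11} \cdot 5 \cdot 144 = 214592 + \frac{5}{22} \cdot 144 = 214592 + \frac{360}{11} = \frac{2360872}{11}$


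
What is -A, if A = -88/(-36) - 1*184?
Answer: 1634/9 ≈ 181.56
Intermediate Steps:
A = -1634/9 (A = -88*(-1/36) - 184 = 22/9 - 184 = -1634/9 ≈ -181.56)
-A = -1*(-1634/9) = 1634/9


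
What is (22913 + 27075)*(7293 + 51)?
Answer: 367111872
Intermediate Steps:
(22913 + 27075)*(7293 + 51) = 49988*7344 = 367111872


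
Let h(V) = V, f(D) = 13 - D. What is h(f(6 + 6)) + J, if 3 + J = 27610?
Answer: 27608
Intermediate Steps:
J = 27607 (J = -3 + 27610 = 27607)
h(f(6 + 6)) + J = (13 - (6 + 6)) + 27607 = (13 - 1*12) + 27607 = (13 - 12) + 27607 = 1 + 27607 = 27608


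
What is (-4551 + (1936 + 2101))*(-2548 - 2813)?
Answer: 2755554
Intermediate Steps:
(-4551 + (1936 + 2101))*(-2548 - 2813) = (-4551 + 4037)*(-5361) = -514*(-5361) = 2755554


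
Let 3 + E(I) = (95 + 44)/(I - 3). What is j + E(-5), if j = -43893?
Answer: -351307/8 ≈ -43913.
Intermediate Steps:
E(I) = -3 + 139/(-3 + I) (E(I) = -3 + (95 + 44)/(I - 3) = -3 + 139/(-3 + I))
j + E(-5) = -43893 + (148 - 3*(-5))/(-3 - 5) = -43893 + (148 + 15)/(-8) = -43893 - ⅛*163 = -43893 - 163/8 = -351307/8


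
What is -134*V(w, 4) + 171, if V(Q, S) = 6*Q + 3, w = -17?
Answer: 13437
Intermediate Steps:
V(Q, S) = 3 + 6*Q
-134*V(w, 4) + 171 = -134*(3 + 6*(-17)) + 171 = -134*(3 - 102) + 171 = -134*(-99) + 171 = 13266 + 171 = 13437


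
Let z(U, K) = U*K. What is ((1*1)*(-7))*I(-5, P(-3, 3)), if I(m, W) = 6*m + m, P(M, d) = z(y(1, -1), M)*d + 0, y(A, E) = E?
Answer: 245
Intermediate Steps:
z(U, K) = K*U
P(M, d) = -M*d (P(M, d) = (M*(-1))*d + 0 = (-M)*d + 0 = -M*d + 0 = -M*d)
I(m, W) = 7*m
((1*1)*(-7))*I(-5, P(-3, 3)) = ((1*1)*(-7))*(7*(-5)) = (1*(-7))*(-35) = -7*(-35) = 245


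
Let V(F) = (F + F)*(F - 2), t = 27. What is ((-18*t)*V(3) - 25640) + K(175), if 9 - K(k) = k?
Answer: -28722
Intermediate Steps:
K(k) = 9 - k
V(F) = 2*F*(-2 + F) (V(F) = (2*F)*(-2 + F) = 2*F*(-2 + F))
((-18*t)*V(3) - 25640) + K(175) = ((-18*27)*(2*3*(-2 + 3)) - 25640) + (9 - 1*175) = (-972*3 - 25640) + (9 - 175) = (-486*6 - 25640) - 166 = (-2916 - 25640) - 166 = -28556 - 166 = -28722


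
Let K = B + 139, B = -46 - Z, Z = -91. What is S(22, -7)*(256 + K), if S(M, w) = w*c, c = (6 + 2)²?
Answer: -197120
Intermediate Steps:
c = 64 (c = 8² = 64)
S(M, w) = 64*w (S(M, w) = w*64 = 64*w)
B = 45 (B = -46 - 1*(-91) = -46 + 91 = 45)
K = 184 (K = 45 + 139 = 184)
S(22, -7)*(256 + K) = (64*(-7))*(256 + 184) = -448*440 = -197120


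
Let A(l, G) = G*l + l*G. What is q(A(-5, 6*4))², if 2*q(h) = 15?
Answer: 225/4 ≈ 56.250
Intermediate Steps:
A(l, G) = 2*G*l (A(l, G) = G*l + G*l = 2*G*l)
q(h) = 15/2 (q(h) = (½)*15 = 15/2)
q(A(-5, 6*4))² = (15/2)² = 225/4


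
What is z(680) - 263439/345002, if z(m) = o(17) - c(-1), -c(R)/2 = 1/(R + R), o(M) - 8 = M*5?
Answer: 31476745/345002 ≈ 91.236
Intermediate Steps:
o(M) = 8 + 5*M (o(M) = 8 + M*5 = 8 + 5*M)
c(R) = -1/R (c(R) = -2/(R + R) = -2*1/(2*R) = -1/R)
z(m) = 92 (z(m) = (8 + 5*17) - (-1)/(-1) = (8 + 85) - (-1)*(-1) = 93 - 1*1 = 93 - 1 = 92)
z(680) - 263439/345002 = 92 - 263439/345002 = 31476745/345002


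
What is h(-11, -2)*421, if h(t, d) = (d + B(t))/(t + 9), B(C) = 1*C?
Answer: 5473/2 ≈ 2736.5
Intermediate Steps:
B(C) = C
h(t, d) = (d + t)/(9 + t) (h(t, d) = (d + t)/(t + 9) = (d + t)/(9 + t))
h(-11, -2)*421 = ((-2 - 11)/(9 - 11))*421 = (-13/(-2))*421 = -½*(-13)*421 = (13/2)*421 = 5473/2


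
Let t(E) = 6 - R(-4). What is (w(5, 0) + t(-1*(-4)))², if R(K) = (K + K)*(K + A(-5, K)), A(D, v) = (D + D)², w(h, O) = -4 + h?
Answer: 600625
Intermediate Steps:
A(D, v) = 4*D² (A(D, v) = (2*D)² = 4*D²)
R(K) = 2*K*(100 + K) (R(K) = (K + K)*(K + 4*(-5)²) = (2*K)*(K + 4*25) = (2*K)*(K + 100) = (2*K)*(100 + K) = 2*K*(100 + K))
t(E) = 774 (t(E) = 6 - 2*(-4)*(100 - 4) = 6 - 2*(-4)*96 = 6 - 1*(-768) = 6 + 768 = 774)
(w(5, 0) + t(-1*(-4)))² = ((-4 + 5) + 774)² = (1 + 774)² = 775² = 600625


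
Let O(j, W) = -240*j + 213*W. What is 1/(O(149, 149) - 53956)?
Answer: -1/57979 ≈ -1.7248e-5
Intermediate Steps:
1/(O(149, 149) - 53956) = 1/((-240*149 + 213*149) - 53956) = 1/((-35760 + 31737) - 53956) = 1/(-4023 - 53956) = 1/(-57979) = -1/57979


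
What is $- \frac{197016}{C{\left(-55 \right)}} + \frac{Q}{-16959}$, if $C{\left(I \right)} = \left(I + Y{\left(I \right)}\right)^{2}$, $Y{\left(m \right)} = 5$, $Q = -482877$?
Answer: $- \frac{177833487}{3533125} \approx -50.333$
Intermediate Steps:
$C{\left(I \right)} = \left(5 + I\right)^{2}$ ($C{\left(I \right)} = \left(I + 5\right)^{2} = \left(5 + I\right)^{2}$)
$- \frac{197016}{C{\left(-55 \right)}} + \frac{Q}{-16959} = - \frac{197016}{\left(5 - 55\right)^{2}} - \frac{482877}{-16959} = - \frac{197016}{\left(-50\right)^{2}} - - \frac{160959}{5653} = - \frac{197016}{2500} + \frac{160959}{5653} = \left(-197016\right) \frac{1}{2500} + \frac{160959}{5653} = - \frac{49254}{625} + \frac{160959}{5653} = - \frac{177833487}{3533125}$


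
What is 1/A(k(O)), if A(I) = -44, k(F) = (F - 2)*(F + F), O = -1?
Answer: -1/44 ≈ -0.022727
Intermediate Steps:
k(F) = 2*F*(-2 + F) (k(F) = (-2 + F)*(2*F) = 2*F*(-2 + F))
1/A(k(O)) = 1/(-44) = -1/44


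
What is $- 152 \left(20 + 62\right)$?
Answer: $-12464$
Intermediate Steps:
$- 152 \left(20 + 62\right) = \left(-152\right) 82 = -12464$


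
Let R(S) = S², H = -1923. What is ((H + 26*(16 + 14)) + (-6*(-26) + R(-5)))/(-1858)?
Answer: 481/929 ≈ 0.51776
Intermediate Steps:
((H + 26*(16 + 14)) + (-6*(-26) + R(-5)))/(-1858) = ((-1923 + 26*(16 + 14)) + (-6*(-26) + (-5)²))/(-1858) = ((-1923 + 26*30) + (156 + 25))*(-1/1858) = ((-1923 + 780) + 181)*(-1/1858) = (-1143 + 181)*(-1/1858) = -962*(-1/1858) = 481/929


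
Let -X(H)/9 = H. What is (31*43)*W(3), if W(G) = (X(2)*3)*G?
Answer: -215946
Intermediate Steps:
X(H) = -9*H
W(G) = -54*G (W(G) = (-9*2*3)*G = (-18*3)*G = -54*G)
(31*43)*W(3) = (31*43)*(-54*3) = 1333*(-162) = -215946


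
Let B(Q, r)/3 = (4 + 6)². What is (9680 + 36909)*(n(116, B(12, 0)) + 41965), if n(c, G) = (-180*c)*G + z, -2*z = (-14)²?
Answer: -289882954337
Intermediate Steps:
B(Q, r) = 300 (B(Q, r) = 3*(4 + 6)² = 3*10² = 3*100 = 300)
z = -98 (z = -½*(-14)² = -½*196 = -98)
n(c, G) = -98 - 180*G*c (n(c, G) = (-180*c)*G - 98 = -180*G*c - 98 = -98 - 180*G*c)
(9680 + 36909)*(n(116, B(12, 0)) + 41965) = (9680 + 36909)*((-98 - 180*300*116) + 41965) = 46589*((-98 - 6264000) + 41965) = 46589*(-6264098 + 41965) = 46589*(-6222133) = -289882954337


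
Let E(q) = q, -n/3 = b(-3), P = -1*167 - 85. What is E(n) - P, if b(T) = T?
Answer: 261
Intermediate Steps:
P = -252 (P = -167 - 85 = -252)
n = 9 (n = -3*(-3) = 9)
E(n) - P = 9 - 1*(-252) = 9 + 252 = 261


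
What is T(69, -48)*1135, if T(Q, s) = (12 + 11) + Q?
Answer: 104420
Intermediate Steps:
T(Q, s) = 23 + Q
T(69, -48)*1135 = (23 + 69)*1135 = 92*1135 = 104420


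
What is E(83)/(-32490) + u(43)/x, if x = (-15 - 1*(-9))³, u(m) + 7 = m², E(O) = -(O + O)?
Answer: -184601/21660 ≈ -8.5227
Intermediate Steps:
E(O) = -2*O
u(m) = -7 + m²
x = -216 (x = (-15 + 9)³ = (-6)³ = -216)
E(83)/(-32490) + u(43)/x = -2*83/(-32490) + (-7 + 43²)/(-216) = -166*(-1/32490) + (-7 + 1849)*(-1/216) = 83/16245 + 1842*(-1/216) = 83/16245 - 307/36 = -184601/21660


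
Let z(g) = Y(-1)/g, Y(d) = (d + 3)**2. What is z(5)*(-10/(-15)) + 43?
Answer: 653/15 ≈ 43.533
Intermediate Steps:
Y(d) = (3 + d)**2
z(g) = 4/g (z(g) = (3 - 1)**2/g = 2**2/g = 4/g)
z(5)*(-10/(-15)) + 43 = (4/5)*(-10/(-15)) + 43 = (4*(1/5))*(-10*(-1/15)) + 43 = (4/5)*(2/3) + 43 = 8/15 + 43 = 653/15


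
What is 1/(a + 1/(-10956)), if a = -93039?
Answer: -10956/1019335285 ≈ -1.0748e-5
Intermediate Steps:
1/(a + 1/(-10956)) = 1/(-93039 + 1/(-10956)) = 1/(-93039 - 1/10956) = 1/(-1019335285/10956) = -10956/1019335285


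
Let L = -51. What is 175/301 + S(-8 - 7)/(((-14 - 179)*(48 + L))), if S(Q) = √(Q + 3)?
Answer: 25/43 + 2*I*√3/579 ≈ 0.5814 + 0.0059829*I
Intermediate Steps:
S(Q) = √(3 + Q)
175/301 + S(-8 - 7)/(((-14 - 179)*(48 + L))) = 175/301 + √(3 + (-8 - 7))/(((-14 - 179)*(48 - 51))) = 175*(1/301) + √(3 - 15)/((-193*(-3))) = 25/43 + √(-12)/579 = 25/43 + (2*I*√3)*(1/579) = 25/43 + 2*I*√3/579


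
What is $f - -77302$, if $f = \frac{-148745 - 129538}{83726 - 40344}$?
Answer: $\frac{3353237081}{43382} \approx 77296.0$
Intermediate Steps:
$f = - \frac{278283}{43382} \approx -6.4147$
$f - -77302 = - \frac{278283}{43382} - -77302 = - \frac{278283}{43382} + 77302 = \frac{3353237081}{43382}$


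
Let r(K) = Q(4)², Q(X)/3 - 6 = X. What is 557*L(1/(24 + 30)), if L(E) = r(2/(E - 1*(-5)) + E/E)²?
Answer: 451170000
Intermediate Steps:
Q(X) = 18 + 3*X
r(K) = 900 (r(K) = (18 + 3*4)² = (18 + 12)² = 30² = 900)
L(E) = 810000 (L(E) = 900² = 810000)
557*L(1/(24 + 30)) = 557*810000 = 451170000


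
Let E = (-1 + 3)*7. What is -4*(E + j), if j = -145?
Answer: 524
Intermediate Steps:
E = 14 (E = 2*7 = 14)
-4*(E + j) = -4*(14 - 145) = -4*(-131) = 524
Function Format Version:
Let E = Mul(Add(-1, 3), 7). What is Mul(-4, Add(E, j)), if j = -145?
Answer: 524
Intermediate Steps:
E = 14 (E = Mul(2, 7) = 14)
Mul(-4, Add(E, j)) = Mul(-4, Add(14, -145)) = Mul(-4, -131) = 524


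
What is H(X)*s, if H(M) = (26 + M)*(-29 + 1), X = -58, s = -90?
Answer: -80640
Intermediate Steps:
H(M) = -728 - 28*M (H(M) = (26 + M)*(-28) = -728 - 28*M)
H(X)*s = (-728 - 28*(-58))*(-90) = (-728 + 1624)*(-90) = 896*(-90) = -80640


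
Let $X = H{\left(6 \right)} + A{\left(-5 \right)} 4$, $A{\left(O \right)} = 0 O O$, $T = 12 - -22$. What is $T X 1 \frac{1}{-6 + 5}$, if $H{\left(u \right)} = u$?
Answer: $-204$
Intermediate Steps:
$T = 34$ ($T = 12 + 22 = 34$)
$A{\left(O \right)} = 0$ ($A{\left(O \right)} = 0 O = 0$)
$X = 6$ ($X = 6 + 0 \cdot 4 = 6 + 0 = 6$)
$T X 1 \frac{1}{-6 + 5} = 34 \cdot 6 \cdot 1 \frac{1}{-6 + 5} = 204 \cdot 1 \frac{1}{-1} = 204 \cdot 1 \left(-1\right) = 204 \left(-1\right) = -204$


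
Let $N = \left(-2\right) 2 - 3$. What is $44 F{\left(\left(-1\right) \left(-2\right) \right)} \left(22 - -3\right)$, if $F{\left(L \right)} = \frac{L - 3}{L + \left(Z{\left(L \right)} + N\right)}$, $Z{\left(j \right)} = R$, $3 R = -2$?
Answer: $\frac{3300}{17} \approx 194.12$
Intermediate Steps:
$R = - \frac{2}{3}$ ($R = \frac{1}{3} \left(-2\right) = - \frac{2}{3} \approx -0.66667$)
$Z{\left(j \right)} = - \frac{2}{3}$
$N = -7$ ($N = -4 - 3 = -7$)
$F{\left(L \right)} = \frac{-3 + L}{- \frac{23}{3} + L}$ ($F{\left(L \right)} = \frac{L - 3}{L - \frac{23}{3}} = \frac{-3 + L}{L - \frac{23}{3}} = \frac{-3 + L}{- \frac{23}{3} + L}$)
$44 F{\left(\left(-1\right) \left(-2\right) \right)} \left(22 - -3\right) = 44 \frac{3 \left(-3 - -2\right)}{-23 + 3 \left(\left(-1\right) \left(-2\right)\right)} \left(22 - -3\right) = 44 \frac{3 \left(-3 + 2\right)}{-23 + 3 \cdot 2} \left(22 + 3\right) = 44 \cdot 3 \frac{1}{-23 + 6} \left(-1\right) 25 = 44 \cdot 3 \frac{1}{-17} \left(-1\right) 25 = 44 \cdot 3 \left(- \frac{1}{17}\right) \left(-1\right) 25 = 44 \cdot \frac{3}{17} \cdot 25 = \frac{132}{17} \cdot 25 = \frac{3300}{17}$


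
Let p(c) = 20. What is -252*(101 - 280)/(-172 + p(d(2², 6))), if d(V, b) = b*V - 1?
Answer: -11277/38 ≈ -296.76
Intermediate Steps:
d(V, b) = -1 + V*b (d(V, b) = V*b - 1 = -1 + V*b)
-252*(101 - 280)/(-172 + p(d(2², 6))) = -252*(101 - 280)/(-172 + 20) = -252/((-152/(-179))) = -252/((-152*(-1/179))) = -252/152/179 = -252*179/152 = -11277/38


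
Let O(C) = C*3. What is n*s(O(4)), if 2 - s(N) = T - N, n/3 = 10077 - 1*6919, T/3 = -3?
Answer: 217902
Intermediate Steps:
T = -9 (T = 3*(-3) = -9)
O(C) = 3*C
n = 9474 (n = 3*(10077 - 1*6919) = 3*(10077 - 6919) = 3*3158 = 9474)
s(N) = 11 + N (s(N) = 2 - (-9 - N) = 2 + (9 + N) = 11 + N)
n*s(O(4)) = 9474*(11 + 3*4) = 9474*(11 + 12) = 9474*23 = 217902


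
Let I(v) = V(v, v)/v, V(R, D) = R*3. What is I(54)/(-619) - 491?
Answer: -303932/619 ≈ -491.00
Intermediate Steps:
V(R, D) = 3*R
I(v) = 3 (I(v) = (3*v)/v = 3)
I(54)/(-619) - 491 = 3/(-619) - 491 = 3*(-1/619) - 491 = -3/619 - 491 = -303932/619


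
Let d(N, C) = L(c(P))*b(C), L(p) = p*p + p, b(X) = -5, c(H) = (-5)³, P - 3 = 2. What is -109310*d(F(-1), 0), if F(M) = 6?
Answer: 8471525000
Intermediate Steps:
P = 5 (P = 3 + 2 = 5)
c(H) = -125
L(p) = p + p² (L(p) = p² + p = p + p²)
d(N, C) = -77500 (d(N, C) = -125*(1 - 125)*(-5) = -125*(-124)*(-5) = 15500*(-5) = -77500)
-109310*d(F(-1), 0) = -109310*(-77500) = 8471525000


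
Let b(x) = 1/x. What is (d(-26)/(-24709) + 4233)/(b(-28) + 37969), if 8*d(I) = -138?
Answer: 976203333/8756301293 ≈ 0.11149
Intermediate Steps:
d(I) = -69/4 (d(I) = (⅛)*(-138) = -69/4)
(d(-26)/(-24709) + 4233)/(b(-28) + 37969) = (-69/4/(-24709) + 4233)/(1/(-28) + 37969) = (-69/4*(-1/24709) + 4233)/(-1/28 + 37969) = (69/98836 + 4233)/(1063131/28) = (418372857/98836)*(28/1063131) = 976203333/8756301293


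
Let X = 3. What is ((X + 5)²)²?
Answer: 4096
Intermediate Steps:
((X + 5)²)² = ((3 + 5)²)² = (8²)² = 64² = 4096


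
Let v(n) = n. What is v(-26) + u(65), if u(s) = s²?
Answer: 4199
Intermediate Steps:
v(-26) + u(65) = -26 + 65² = -26 + 4225 = 4199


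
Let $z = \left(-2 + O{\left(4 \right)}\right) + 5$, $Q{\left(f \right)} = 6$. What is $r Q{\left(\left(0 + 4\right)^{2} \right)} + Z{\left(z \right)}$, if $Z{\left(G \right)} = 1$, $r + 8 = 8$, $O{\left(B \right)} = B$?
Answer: $1$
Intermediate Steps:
$z = 7$ ($z = \left(-2 + 4\right) + 5 = 2 + 5 = 7$)
$r = 0$ ($r = -8 + 8 = 0$)
$r Q{\left(\left(0 + 4\right)^{2} \right)} + Z{\left(z \right)} = 0 \cdot 6 + 1 = 0 + 1 = 1$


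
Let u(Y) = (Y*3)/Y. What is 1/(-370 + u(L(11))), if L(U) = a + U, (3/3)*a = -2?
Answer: -1/367 ≈ -0.0027248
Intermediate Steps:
a = -2
L(U) = -2 + U
u(Y) = 3 (u(Y) = (3*Y)/Y = 3)
1/(-370 + u(L(11))) = 1/(-370 + 3) = 1/(-367) = -1/367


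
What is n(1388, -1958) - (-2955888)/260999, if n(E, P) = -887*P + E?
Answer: 453654191754/260999 ≈ 1.7381e+6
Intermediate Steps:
n(E, P) = E - 887*P
n(1388, -1958) - (-2955888)/260999 = (1388 - 887*(-1958)) - (-2955888)/260999 = (1388 + 1736746) - (-2955888)/260999 = 1738134 - 1*(-2955888/260999) = 1738134 + 2955888/260999 = 453654191754/260999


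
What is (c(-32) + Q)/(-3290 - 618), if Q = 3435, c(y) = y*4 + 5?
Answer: -828/977 ≈ -0.84749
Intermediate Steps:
c(y) = 5 + 4*y (c(y) = 4*y + 5 = 5 + 4*y)
(c(-32) + Q)/(-3290 - 618) = ((5 + 4*(-32)) + 3435)/(-3290 - 618) = ((5 - 128) + 3435)/(-3908) = (-123 + 3435)*(-1/3908) = 3312*(-1/3908) = -828/977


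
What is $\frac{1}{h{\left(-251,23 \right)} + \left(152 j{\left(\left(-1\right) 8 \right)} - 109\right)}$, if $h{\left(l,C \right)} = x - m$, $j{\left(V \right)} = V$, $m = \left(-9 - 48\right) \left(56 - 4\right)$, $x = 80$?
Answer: $\frac{1}{1719} \approx 0.00058173$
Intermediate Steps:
$m = -2964$ ($m = \left(-57\right) 52 = -2964$)
$h{\left(l,C \right)} = 3044$ ($h{\left(l,C \right)} = 80 - -2964 = 80 + 2964 = 3044$)
$\frac{1}{h{\left(-251,23 \right)} + \left(152 j{\left(\left(-1\right) 8 \right)} - 109\right)} = \frac{1}{3044 + \left(152 \left(\left(-1\right) 8\right) - 109\right)} = \frac{1}{3044 + \left(152 \left(-8\right) - 109\right)} = \frac{1}{3044 - 1325} = \frac{1}{1719}$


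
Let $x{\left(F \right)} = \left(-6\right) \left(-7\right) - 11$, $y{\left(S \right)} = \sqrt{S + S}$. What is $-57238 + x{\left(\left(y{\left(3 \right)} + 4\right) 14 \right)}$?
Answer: $-57207$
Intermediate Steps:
$y{\left(S \right)} = \sqrt{2} \sqrt{S}$ ($y{\left(S \right)} = \sqrt{2 S} = \sqrt{2} \sqrt{S}$)
$x{\left(F \right)} = 31$ ($x{\left(F \right)} = 42 - 11 = 31$)
$-57238 + x{\left(\left(y{\left(3 \right)} + 4\right) 14 \right)} = -57238 + 31 = -57207$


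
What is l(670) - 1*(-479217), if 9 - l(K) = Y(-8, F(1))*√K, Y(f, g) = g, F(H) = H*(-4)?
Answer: 479226 + 4*√670 ≈ 4.7933e+5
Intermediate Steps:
F(H) = -4*H
l(K) = 9 + 4*√K (l(K) = 9 - (-4*1)*√K = 9 - (-4)*√K = 9 + 4*√K)
l(670) - 1*(-479217) = (9 + 4*√670) - 1*(-479217) = (9 + 4*√670) + 479217 = 479226 + 4*√670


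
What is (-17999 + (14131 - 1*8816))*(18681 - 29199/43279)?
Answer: -10254580207200/43279 ≈ -2.3694e+8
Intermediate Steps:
(-17999 + (14131 - 1*8816))*(18681 - 29199/43279) = (-17999 + (14131 - 8816))*(18681 - 29199*1/43279) = (-17999 + 5315)*(18681 - 29199/43279) = -12684*808465800/43279 = -10254580207200/43279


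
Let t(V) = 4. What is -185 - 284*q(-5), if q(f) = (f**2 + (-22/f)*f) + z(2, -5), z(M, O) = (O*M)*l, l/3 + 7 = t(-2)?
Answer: -26597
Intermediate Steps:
l = -9 (l = -21 + 3*4 = -21 + 12 = -9)
z(M, O) = -9*M*O (z(M, O) = (O*M)*(-9) = (M*O)*(-9) = -9*M*O)
q(f) = 68 + f**2 (q(f) = (f**2 + (-22/f)*f) - 9*2*(-5) = (f**2 - 22) + 90 = (-22 + f**2) + 90 = 68 + f**2)
-185 - 284*q(-5) = -185 - 284*(68 + (-5)**2) = -185 - 284*(68 + 25) = -185 - 284*93 = -185 - 26412 = -26597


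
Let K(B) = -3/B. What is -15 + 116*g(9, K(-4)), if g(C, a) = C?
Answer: 1029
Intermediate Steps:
-15 + 116*g(9, K(-4)) = -15 + 116*9 = -15 + 1044 = 1029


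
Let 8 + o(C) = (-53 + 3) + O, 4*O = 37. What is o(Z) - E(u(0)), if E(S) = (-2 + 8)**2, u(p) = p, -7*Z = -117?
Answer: -339/4 ≈ -84.750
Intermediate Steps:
Z = 117/7 (Z = -1/7*(-117) = 117/7 ≈ 16.714)
O = 37/4 (O = (1/4)*37 = 37/4 ≈ 9.2500)
o(C) = -195/4 (o(C) = -8 + ((-53 + 3) + 37/4) = -8 + (-50 + 37/4) = -8 - 163/4 = -195/4)
E(S) = 36 (E(S) = 6**2 = 36)
o(Z) - E(u(0)) = -195/4 - 1*36 = -195/4 - 36 = -339/4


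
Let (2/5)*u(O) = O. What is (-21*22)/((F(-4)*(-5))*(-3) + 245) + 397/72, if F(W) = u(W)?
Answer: 4451/6840 ≈ 0.65073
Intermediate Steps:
u(O) = 5*O/2
F(W) = 5*W/2
(-21*22)/((F(-4)*(-5))*(-3) + 245) + 397/72 = (-21*22)/((((5/2)*(-4))*(-5))*(-3) + 245) + 397/72 = -462/(-10*(-5)*(-3) + 245) + 397*(1/72) = -462/(50*(-3) + 245) + 397/72 = -462/(-150 + 245) + 397/72 = -462/95 + 397/72 = 4451/6840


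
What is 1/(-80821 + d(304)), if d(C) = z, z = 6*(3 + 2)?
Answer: -1/80791 ≈ -1.2378e-5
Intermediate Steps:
z = 30 (z = 6*5 = 30)
d(C) = 30
1/(-80821 + d(304)) = 1/(-80821 + 30) = 1/(-80791) = -1/80791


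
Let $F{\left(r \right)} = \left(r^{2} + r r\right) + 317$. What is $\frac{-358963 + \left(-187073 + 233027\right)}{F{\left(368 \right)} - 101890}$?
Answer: $- \frac{313009}{169275} \approx -1.8491$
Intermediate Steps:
$F{\left(r \right)} = 317 + 2 r^{2}$ ($F{\left(r \right)} = \left(r^{2} + r^{2}\right) + 317 = 2 r^{2} + 317 = 317 + 2 r^{2}$)
$\frac{-358963 + \left(-187073 + 233027\right)}{F{\left(368 \right)} - 101890} = \frac{-358963 + \left(-187073 + 233027\right)}{\left(317 + 2 \cdot 368^{2}\right) - 101890} = \frac{-358963 + 45954}{\left(317 + 2 \cdot 135424\right) - 101890} = - \frac{313009}{\left(317 + 270848\right) - 101890} = - \frac{313009}{271165 - 101890} = - \frac{313009}{169275}$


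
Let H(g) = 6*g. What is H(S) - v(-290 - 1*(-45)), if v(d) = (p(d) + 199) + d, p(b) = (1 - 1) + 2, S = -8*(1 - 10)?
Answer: 476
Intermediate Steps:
S = 72 (S = -8*(-9) = 72)
p(b) = 2 (p(b) = 0 + 2 = 2)
v(d) = 201 + d (v(d) = (2 + 199) + d = 201 + d)
H(S) - v(-290 - 1*(-45)) = 6*72 - (201 + (-290 - 1*(-45))) = 432 - (201 + (-290 + 45)) = 432 - (201 - 245) = 432 - 1*(-44) = 432 + 44 = 476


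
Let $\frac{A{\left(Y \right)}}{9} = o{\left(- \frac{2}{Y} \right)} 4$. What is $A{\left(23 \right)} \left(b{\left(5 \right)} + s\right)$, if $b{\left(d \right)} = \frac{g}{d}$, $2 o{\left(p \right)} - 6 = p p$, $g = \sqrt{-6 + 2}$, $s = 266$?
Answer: $\frac{15216264}{529} + \frac{114408 i}{2645} \approx 28764.0 + 43.254 i$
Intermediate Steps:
$g = 2 i$ ($g = \sqrt{-4} = 2 i \approx 2.0 i$)
$o{\left(p \right)} = 3 + \frac{p^{2}}{2}$ ($o{\left(p \right)} = 3 + \frac{p p}{2} = 3 + \frac{p^{2}}{2}$)
$A{\left(Y \right)} = 108 + \frac{72}{Y^{2}}$ ($A{\left(Y \right)} = 9 \left(3 + \frac{\left(- \frac{2}{Y}\right)^{2}}{2}\right) 4 = 9 \left(3 + \frac{4 \frac{1}{Y^{2}}}{2}\right) 4 = 9 \left(3 + \frac{2}{Y^{2}}\right) 4 = 9 \left(12 + \frac{8}{Y^{2}}\right) = 108 + \frac{72}{Y^{2}}$)
$b{\left(d \right)} = \frac{2 i}{d}$
$A{\left(23 \right)} \left(b{\left(5 \right)} + s\right) = \left(108 + \frac{72}{529}\right) \left(\frac{2 i}{5} + 266\right) = \frac{57204 \left(266 + \frac{2 i}{5}\right)}{529} = \frac{15216264}{529} + \frac{114408 i}{2645}$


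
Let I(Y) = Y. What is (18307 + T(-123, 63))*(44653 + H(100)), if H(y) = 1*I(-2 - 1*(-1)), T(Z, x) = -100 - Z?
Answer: 818471160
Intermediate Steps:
H(y) = -1 (H(y) = 1*(-2 - 1*(-1)) = 1*(-2 + 1) = 1*(-1) = -1)
(18307 + T(-123, 63))*(44653 + H(100)) = (18307 + (-100 - 1*(-123)))*(44653 - 1) = (18307 + (-100 + 123))*44652 = (18307 + 23)*44652 = 18330*44652 = 818471160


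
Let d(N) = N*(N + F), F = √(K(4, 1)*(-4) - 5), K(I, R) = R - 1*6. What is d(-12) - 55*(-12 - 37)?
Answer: 2839 - 12*√15 ≈ 2792.5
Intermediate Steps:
K(I, R) = -6 + R (K(I, R) = R - 6 = -6 + R)
F = √15 (F = √((-6 + 1)*(-4) - 5) = √(-5*(-4) - 5) = √(20 - 5) = √15 ≈ 3.8730)
d(N) = N*(N + √15)
d(-12) - 55*(-12 - 37) = -12*(-12 + √15) - 55*(-12 - 37) = (144 - 12*√15) - 55*(-49) = (144 - 12*√15) + 2695 = 2839 - 12*√15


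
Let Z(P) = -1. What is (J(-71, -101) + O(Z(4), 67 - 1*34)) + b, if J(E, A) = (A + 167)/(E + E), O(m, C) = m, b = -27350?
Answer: -1941954/71 ≈ -27351.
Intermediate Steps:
J(E, A) = (167 + A)/(2*E) (J(E, A) = (167 + A)/((2*E)) = (167 + A)*(1/(2*E)) = (167 + A)/(2*E))
(J(-71, -101) + O(Z(4), 67 - 1*34)) + b = ((½)*(167 - 101)/(-71) - 1) - 27350 = ((½)*(-1/71)*66 - 1) - 27350 = (-33/71 - 1) - 27350 = -104/71 - 27350 = -1941954/71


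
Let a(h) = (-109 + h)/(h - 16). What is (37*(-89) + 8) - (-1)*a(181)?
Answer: -180651/55 ≈ -3284.6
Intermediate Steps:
a(h) = (-109 + h)/(-16 + h)
(37*(-89) + 8) - (-1)*a(181) = (37*(-89) + 8) - (-1)*(-109 + 181)/(-16 + 181) = (-3293 + 8) - (-1)*72/165 = -3285 - (-1)*(1/165)*72 = -3285 - (-1)*24/55 = -3285 - 1*(-24/55) = -3285 + 24/55 = -180651/55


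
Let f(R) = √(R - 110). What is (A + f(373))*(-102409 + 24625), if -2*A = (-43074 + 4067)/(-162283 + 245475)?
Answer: -379265061/20798 - 77784*√263 ≈ -1.2797e+6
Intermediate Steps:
f(R) = √(-110 + R)
A = 39007/166384 (A = -(-43074 + 4067)/(2*(-162283 + 245475)) = -(-39007)/(2*83192) = -½*(-39007/83192) = 39007/166384 ≈ 0.23444)
(A + f(373))*(-102409 + 24625) = (39007/166384 + √(-110 + 373))*(-102409 + 24625) = (39007/166384 + √263)*(-77784) = -379265061/20798 - 77784*√263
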